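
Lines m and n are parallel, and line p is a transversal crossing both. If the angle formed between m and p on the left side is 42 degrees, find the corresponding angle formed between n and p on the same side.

Corresponding angles formed by parallel lines and a transversal are equal.
The given angle is 42 degrees.
The corresponding angle = 42 degrees.

42 degrees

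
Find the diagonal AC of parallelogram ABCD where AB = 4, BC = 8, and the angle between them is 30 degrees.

Using the law of cosines:
d^2 = 4^2 + 8^2 - 2(4)(8)cos(30 degrees)
d^2 = 16 + 64 - 64*sqrt(3)/2
d^2 = 80 - 32*sqrt(3)
d = 4*sqrt(5 - 2*sqrt(3))

4*sqrt(5 - 2*sqrt(3))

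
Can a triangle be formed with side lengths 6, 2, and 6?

Yes.
The triangle inequality requires that the sum of any two sides exceeds the third.
Here 2 + 6 = 8 > 6, so the condition is met.

Yes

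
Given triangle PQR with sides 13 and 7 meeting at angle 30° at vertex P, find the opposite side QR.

When two sides and the included angle are known, the law of cosines gives the third side.
c^2 = a^2 + b^2 - 2ab cos(C) generalizes the Pythagorean theorem to non-right triangles.
Here: QR^2 = 169 + 49 - 182*(sqrt(3)/2) = 218 - 91*sqrt(3)
QR = sqrt(218 - 91*sqrt(3))

sqrt(218 - 91*sqrt(3))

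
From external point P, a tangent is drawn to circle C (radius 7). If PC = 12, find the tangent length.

Let T be the point of tangency. Then CT ⊥ PT (radius ⊥ tangent).
In right triangle CTP: CP² = CT² + PT²
12² = 7² + PT²
PT² = 95, PT = sqrt(95)

sqrt(95)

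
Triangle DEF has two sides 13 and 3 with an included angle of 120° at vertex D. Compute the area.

When two sides and the included angle are known, the area formula is (1/2)ab sin(C).
The height from one side to the opposite vertex is 3 sin(120°) = 3*sqrt(3)/2.
Area = (1/2) * 13 * 3*sqrt(3)/2 = 39*sqrt(3)/4.

39*sqrt(3)/4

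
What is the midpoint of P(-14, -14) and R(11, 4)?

The midpoint is the point halfway along the segment.
Move half the horizontal distance: -14 + (11 - -14)/2 = -14 + 25/2 = -3/2
Move half the vertical distance: -14 + (4 - -14)/2 = -14 + 18/2 = -5
Midpoint = (-3/2, -5)

(-3/2, -5)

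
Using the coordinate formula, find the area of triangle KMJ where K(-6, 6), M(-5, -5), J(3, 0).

The Shoelace formula computes the area from vertex coordinates by summing cross products.
For vertices (-6,6), (-5,-5), (3,0):
Signed sum = -6*-5 - -5*6 + -5*0 - 3*-5 + 3*6 - -6*0
= 60 + 15 + 18 = 93
Area = (1/2)|93| = 93/2.

93/2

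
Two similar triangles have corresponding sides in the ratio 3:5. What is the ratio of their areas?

Area ratio = (side ratio)^2 = (3/5)^2 = 9:25.

9:25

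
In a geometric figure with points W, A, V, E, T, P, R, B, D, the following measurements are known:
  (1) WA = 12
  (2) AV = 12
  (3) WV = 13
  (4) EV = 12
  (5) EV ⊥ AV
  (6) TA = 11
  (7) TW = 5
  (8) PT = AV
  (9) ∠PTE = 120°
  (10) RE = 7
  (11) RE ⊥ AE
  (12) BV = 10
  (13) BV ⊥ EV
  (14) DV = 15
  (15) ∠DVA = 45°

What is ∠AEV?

Step 1: By the law of cosines on triangle EVA: EA² = 12² + 12² − 2·12·12·cos(90°) = 288, so EA = 12·√2.
Step 2: By the inverse law of cosines on triangle AEV: cos(∠AEV) = ((12·√2)² + 12² − 12²) / (2·12·√2·12) = 288/407.29 = 0.7071, so ∠AEV = 45°.

Therefore, the measure of angle ∠AEV = 45°.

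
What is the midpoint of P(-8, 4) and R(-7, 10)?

M = ((x₁ + x₂)/2, (y₁ + y₂)/2)
= ((-8 + -7)/2, (4 + 10)/2)
= (-15/2, 14/2) = (-15/2, 7)

(-15/2, 7)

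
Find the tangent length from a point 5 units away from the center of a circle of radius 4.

Let T be the point of tangency. Then OT ⊥ PT (radius ⊥ tangent).
In right triangle OTP: OP² = OT² + PT²
5² = 4² + PT²
PT² = 9, PT = 3

3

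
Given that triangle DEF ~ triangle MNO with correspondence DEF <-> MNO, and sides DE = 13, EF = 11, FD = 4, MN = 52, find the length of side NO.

Similar triangles have proportional sides. Setting up the proportion:
MN / DE = NO / EF
52 / 13 = NO / 11
NO = 11 * 52 / 13 = 44.

44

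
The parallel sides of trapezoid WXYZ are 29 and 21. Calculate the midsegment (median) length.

midsegment = (29 + 21) / 2 = 50 / 2 = 25

25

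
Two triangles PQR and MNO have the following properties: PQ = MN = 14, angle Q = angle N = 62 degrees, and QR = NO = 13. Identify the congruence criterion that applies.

The given information provides:
PQ = MN = 14, angle Q = angle N = 62 degrees, and QR = NO = 13
This matches the SAS congruence theorem.
Two pairs of corresponding sides and the included angle are equal (Side-Angle-Side).

SAS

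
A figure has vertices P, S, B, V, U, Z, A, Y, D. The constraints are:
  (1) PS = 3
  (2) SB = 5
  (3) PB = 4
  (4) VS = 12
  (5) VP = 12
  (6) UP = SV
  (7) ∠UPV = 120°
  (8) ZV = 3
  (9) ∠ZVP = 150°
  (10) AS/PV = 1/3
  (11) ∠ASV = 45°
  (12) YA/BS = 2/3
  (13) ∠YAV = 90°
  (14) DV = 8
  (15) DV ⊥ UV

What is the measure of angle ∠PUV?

From the given relations: UP = SV = 12.
Step 1: By the law of cosines on triangle UPV: UV² = 12² + 12² − 2·12·12·cos(120°) = 432, so UV = 12·√3.
Step 2: By the inverse law of cosines on triangle PUV: cos(∠PUV) = (12² + (12·√3)² − 12²) / (2·12·12·√3) = 432/498.83 = 0.866, so ∠PUV = 30°.

Therefore, the measure of angle ∠PUV = 30°.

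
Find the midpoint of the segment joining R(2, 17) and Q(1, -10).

M = ((x₁ + x₂)/2, (y₁ + y₂)/2)
= ((2 + 1)/2, (17 + -10)/2)
= (3/2, 7/2) = (3/2, 7/2)

(3/2, 7/2)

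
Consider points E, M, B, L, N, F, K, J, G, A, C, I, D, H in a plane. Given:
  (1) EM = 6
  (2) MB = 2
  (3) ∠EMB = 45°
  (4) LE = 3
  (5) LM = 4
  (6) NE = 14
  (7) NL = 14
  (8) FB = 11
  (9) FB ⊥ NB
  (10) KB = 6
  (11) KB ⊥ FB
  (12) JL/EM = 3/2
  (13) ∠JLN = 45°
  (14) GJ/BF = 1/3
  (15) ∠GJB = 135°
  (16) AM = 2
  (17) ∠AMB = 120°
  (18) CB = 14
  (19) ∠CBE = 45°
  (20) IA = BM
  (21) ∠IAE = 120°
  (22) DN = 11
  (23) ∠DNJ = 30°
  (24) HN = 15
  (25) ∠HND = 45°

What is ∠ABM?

Step 1: By the law of cosines on triangle BMA: BA² = 2² + 2² − 2·2·2·cos(120°) = 12, so BA = 2·√3.
Step 2: By the inverse law of cosines on triangle ABM: cos(∠ABM) = ((2·√3)² + 2² − 2²) / (2·2·√3·2) = 12/13.86 = 0.866, so ∠ABM = 30°.

Therefore, the measure of angle ∠ABM = 30°.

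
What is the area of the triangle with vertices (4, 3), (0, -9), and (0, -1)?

The Shoelace formula computes the area from vertex coordinates by summing cross products.
For vertices (4,3), (0,-9), (0,-1):
Signed sum = 4*-9 - 0*3 + 0*-1 - 0*-9 + 0*3 - 4*-1
= -36 + 0 + 4 = -32
Area = (1/2)|-32| = 16.

16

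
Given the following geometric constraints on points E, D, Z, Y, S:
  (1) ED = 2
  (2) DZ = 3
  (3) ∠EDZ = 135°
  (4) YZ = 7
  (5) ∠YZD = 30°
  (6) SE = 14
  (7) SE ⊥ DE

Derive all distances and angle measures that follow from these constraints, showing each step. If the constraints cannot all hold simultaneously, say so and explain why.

The constraints are consistent.

Step 1: From ED = 2, DZ = 3, and ∠EDZ = 135°, by the law of cosines:
  EZ² = ED² + DZ² - 2·ED·DZ·cos(135°) = 4 + 9 + 8.485 = 21.49
  EZ ≈ 4.64

Step 2: From DZ = 3, ZY = 7, and ∠DZY = 30°, by the law of cosines:
  DY² = DZ² + ZY² - 2·DZ·ZY·cos(30°) = 9 + 49 - 36.37 = 21.63
  DY ≈ 4.65

Step 3: From DE = 2, ES = 14, and ∠DES = 90°, by the law of cosines:
  DS² = DE² + ES² - 2·DE·ES·cos(90°) = 4 + 196 - 0 = 200
  DS = 10·√2

Step 4: From ED = 2, EZ = 4.64, DZ = 3, by the inverse law of cosines:
  cos(∠DEZ) = (ED² + EZ² - DZ²) / (2·ED·EZ)
  ∠DEZ = 27.24°

Step 5: From DE = 2, DS = 10·√2, ES = 14, by the inverse law of cosines:
  cos(∠EDS) = (DE² + DS² - ES²) / (2·DE·DS)
  ∠EDS = 81.87°

Step 6: From DY = 4.65, DZ = 3, YZ = 7, by the inverse law of cosines:
  cos(∠YDZ) = (DY² + DZ² - YZ²) / (2·DY·DZ)
  ∠YDZ = 131.18°

Step 7: From ZD = 3, ZE = 4.64, DE = 2, by the inverse law of cosines:
  cos(∠DZE) = (ZD² + ZE² - DE²) / (2·ZD·ZE)
  ∠DZE = 17.76°

Step 8: From YD = 4.65, YZ = 7, DZ = 3, by the inverse law of cosines:
  cos(∠DYZ) = (YD² + YZ² - DZ²) / (2·YD·YZ)
  ∠DYZ = 18.82°

Step 9: From SD = 10·√2, SE = 14, DE = 2, by the inverse law of cosines:
  cos(∠DSE) = (SD² + SE² - DE²) / (2·SD·SE)
  ∠DSE = 8.13°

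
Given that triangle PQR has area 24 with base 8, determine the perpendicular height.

Rearranging the area formula Area = (1/2) * base * height:
height = 2 * Area / base = 2 * 24 / 8 = 6.

6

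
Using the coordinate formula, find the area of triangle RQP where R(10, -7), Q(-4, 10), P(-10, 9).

Shoelace: Area = (1/2)|10(10-9) + -4(9--7) + -10(-7-10)| = (1/2)(116) = 58

58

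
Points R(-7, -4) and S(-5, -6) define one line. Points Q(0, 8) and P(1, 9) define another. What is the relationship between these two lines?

Slope of line 1: m1 = (-6 - -4)/(-5 - -7) = -2/2 = -1
Slope of line 2: m2 = (9 - 8)/(1 - 0) = 1/1 = 1
Two lines are perpendicular when the product of their slopes is -1 (negative reciprocals).
m1 * m2 = (-1) * (1) = -1, confirming perpendicularity.

Perpendicular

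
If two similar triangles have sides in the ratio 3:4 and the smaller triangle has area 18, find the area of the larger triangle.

Area ratio = (3/4)^2 = 9/16. Area of the larger triangle = 18 * 16/9 = 32.

32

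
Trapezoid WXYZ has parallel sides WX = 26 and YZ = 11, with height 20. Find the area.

Area of a trapezoid = (base1 + base2) * height / 2
Area = (26 + 11) * 20 / 2
Area = 37 * 20 / 2
Area = 740 / 2
Area = 370

370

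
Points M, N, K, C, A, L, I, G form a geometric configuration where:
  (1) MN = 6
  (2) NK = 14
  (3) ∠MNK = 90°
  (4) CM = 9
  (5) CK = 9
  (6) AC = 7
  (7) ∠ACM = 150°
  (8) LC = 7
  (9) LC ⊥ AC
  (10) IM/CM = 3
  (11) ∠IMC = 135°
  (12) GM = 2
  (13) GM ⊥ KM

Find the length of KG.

Step 1: By the law of cosines on triangle KNM: KM² = 14² + 6² − 2·14·6·cos(90°) = 232, so KM = 2·√58.
Step 2: By the law of cosines on triangle KMG: KG² = (2·√58)² + 2² − 2·2·√58·2·cos(90°) = 236, so KG = 2·√59.

Therefore, the length of KG = 2·√59.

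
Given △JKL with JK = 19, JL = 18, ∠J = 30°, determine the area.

Area = (1/2) * JK * JL * sin(J)
Area = (1/2) * 19 * 18 * sin(30°)
Area = (1/2) * 19 * 18 * 1/2
Area = 171/2

171/2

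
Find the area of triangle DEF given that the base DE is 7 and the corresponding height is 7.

A triangle's area is half the area of a rectangle with the same base and height.
Area = (1/2) * 7 * 7 = 49/2.

49/2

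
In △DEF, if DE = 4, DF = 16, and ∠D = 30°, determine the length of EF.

When two sides and the included angle are known, the law of cosines gives the third side.
c^2 = a^2 + b^2 - 2ab cos(C) generalizes the Pythagorean theorem to non-right triangles.
Here: EF^2 = 16 + 256 - 128*(sqrt(3)/2) = 272 - 64*sqrt(3)
EF = 4*sqrt(17 - 4*sqrt(3))

4*sqrt(17 - 4*sqrt(3))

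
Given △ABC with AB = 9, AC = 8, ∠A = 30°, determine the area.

Area = (1/2)(9)(8) sin(30°) = (1/2)(9)(8)(1/2) = 18

18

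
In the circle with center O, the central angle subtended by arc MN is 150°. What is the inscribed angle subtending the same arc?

By the inscribed angle theorem, the inscribed angle is half the central angle.
Inscribed angle = 150° / 2 = 75°

75°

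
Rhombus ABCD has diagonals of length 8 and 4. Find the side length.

In a rhombus, the diagonals bisect each other perpendicularly, creating four congruent right triangles.
Each triangle has legs 4 (half of 8) and 2 (half of 4).
The hypotenuse of each right triangle is a side of the rhombus:
side = sqrt(4^2 + 2^2) = sqrt(20) = 2*sqrt(5)

2*sqrt(5)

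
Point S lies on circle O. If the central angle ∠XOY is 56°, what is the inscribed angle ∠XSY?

Inscribed angle = 56° / 2 = 28° (inscribed angle theorem).

28°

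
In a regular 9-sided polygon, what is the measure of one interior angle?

Each interior angle of a regular n-gon is (n - 2) * 180 / n.
For n = 9: (9 - 2) * 180 / 9 = 1260/9 = 140 degrees.

140 degrees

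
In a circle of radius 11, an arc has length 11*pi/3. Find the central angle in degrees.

Arc length L = 2πr × θ/360, so θ = 360L / (2πr).
θ = 360 × 11*pi/3 / (2π × 11)
θ = 60°
θ = 60°

60°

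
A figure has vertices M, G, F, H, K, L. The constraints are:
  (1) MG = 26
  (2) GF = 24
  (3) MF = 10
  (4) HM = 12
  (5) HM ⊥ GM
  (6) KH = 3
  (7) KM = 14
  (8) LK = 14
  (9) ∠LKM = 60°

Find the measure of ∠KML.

Step 1: By the law of cosines on triangle MKL: ML² = 14² + 14² − 2·14·14·cos(60°) = 196, so ML = 14.
Step 2: By the inverse law of cosines on triangle KML: cos(∠KML) = (14² + 14² − 14²) / (2·14·14) = 196/392 = 0.5, so ∠KML = 60°.

Therefore, the measure of angle ∠KML = 60°.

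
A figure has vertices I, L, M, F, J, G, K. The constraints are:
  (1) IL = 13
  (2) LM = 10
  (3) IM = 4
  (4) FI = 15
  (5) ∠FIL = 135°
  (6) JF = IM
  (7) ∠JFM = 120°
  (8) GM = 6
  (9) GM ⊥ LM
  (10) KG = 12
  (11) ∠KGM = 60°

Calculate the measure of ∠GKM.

Step 1: By the law of cosines on triangle KGM: KM² = 12² + 6² − 2·12·6·cos(60°) = 108, so KM = 6·√3.
Step 2: By the inverse law of cosines on triangle GKM: cos(∠GKM) = (12² + (6·√3)² − 6²) / (2·12·6·√3) = 216/249.42 = 0.866, so ∠GKM = 30°.

Therefore, the measure of angle ∠GKM = 30°.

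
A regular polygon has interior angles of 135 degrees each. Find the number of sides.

Each interior angle of a regular n-gon is (n - 2) * 180 / n.
Setting this equal to 135:
(n - 2) * 180 / n = 135
Each exterior angle = 180 - 135 = 45 degrees.
Since exterior angles sum to 360: n = 360 / 45 = 8.

8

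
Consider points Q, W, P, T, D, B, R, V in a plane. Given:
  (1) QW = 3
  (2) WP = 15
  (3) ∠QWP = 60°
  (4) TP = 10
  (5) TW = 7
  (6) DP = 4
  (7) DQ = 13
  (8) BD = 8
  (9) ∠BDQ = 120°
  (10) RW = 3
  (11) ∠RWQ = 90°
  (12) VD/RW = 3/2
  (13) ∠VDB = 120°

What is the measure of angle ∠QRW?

Step 1: By the law of cosines on triangle RWQ: RQ² = 3² + 3² − 2·3·3·cos(90°) = 18, so RQ = 3·√2.
Step 2: By the inverse law of cosines on triangle QRW: cos(∠QRW) = ((3·√2)² + 3² − 3²) / (2·3·√2·3) = 18/25.46 = 0.7071, so ∠QRW = 45°.

Therefore, the measure of angle ∠QRW = 45°.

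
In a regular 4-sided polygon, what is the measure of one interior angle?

Each interior angle of a regular n-gon is (n - 2) * 180 / n.
For n = 4: (4 - 2) * 180 / 4 = 360/4 = 90 degrees.

90 degrees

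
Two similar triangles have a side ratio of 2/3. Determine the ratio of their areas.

Area scales with the square of linear dimensions. If every length is multiplied by 2/3, then the area is multiplied by (2/3)^2 = 4/9.
The area ratio is 4:9.

4:9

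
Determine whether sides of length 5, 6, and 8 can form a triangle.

Sort the sides: 5, 6, 8.
It suffices to check that the sum of the two smallest exceeds the largest:
5 + 6 = 11 > 8. ✓
Yes, a valid triangle can be formed.

Yes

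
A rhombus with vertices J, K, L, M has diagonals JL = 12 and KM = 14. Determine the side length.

The diagonals of a rhombus bisect each other at right angles.
Half-diagonals: 12/2 = 6 and 14/2 = 7
side = sqrt(6^2 + 7^2)
side = sqrt(36 + 49)
side = sqrt(85)

sqrt(85)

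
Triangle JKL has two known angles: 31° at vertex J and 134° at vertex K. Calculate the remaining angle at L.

The interior angles sum to 180°: angle L = 180 - 31 - 134 = 15°.
The triangle is obtuse (angles 31°, 134°, 15°).

15 degrees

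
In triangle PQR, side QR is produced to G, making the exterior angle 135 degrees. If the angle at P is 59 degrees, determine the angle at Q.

The exterior angle theorem states that an exterior angle equals the sum of the two non-adjacent interior angles.
So 135 = 59 + angle Q, which gives angle Q = 135 - 59 = 76 degrees.

76 degrees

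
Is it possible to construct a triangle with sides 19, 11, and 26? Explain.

Yes.
The triangle inequality requires that the sum of any two sides exceeds the third.
Here 11 + 19 = 30 > 26, so the condition is met.

Yes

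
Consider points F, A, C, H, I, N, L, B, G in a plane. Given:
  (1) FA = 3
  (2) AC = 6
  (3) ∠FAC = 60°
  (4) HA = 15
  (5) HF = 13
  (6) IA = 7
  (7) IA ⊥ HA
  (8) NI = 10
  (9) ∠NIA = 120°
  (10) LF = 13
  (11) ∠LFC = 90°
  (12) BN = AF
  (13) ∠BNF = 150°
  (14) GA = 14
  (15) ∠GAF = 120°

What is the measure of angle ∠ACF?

Step 1: By the law of cosines on triangle CAF: CF² = 6² + 3² − 2·6·3·cos(60°) = 27, so CF = 3·√3.
Step 2: By the inverse law of cosines on triangle ACF: cos(∠ACF) = (6² + (3·√3)² − 3²) / (2·6·3·√3) = 54/62.35 = 0.866, so ∠ACF = 30°.

Therefore, the measure of angle ∠ACF = 30°.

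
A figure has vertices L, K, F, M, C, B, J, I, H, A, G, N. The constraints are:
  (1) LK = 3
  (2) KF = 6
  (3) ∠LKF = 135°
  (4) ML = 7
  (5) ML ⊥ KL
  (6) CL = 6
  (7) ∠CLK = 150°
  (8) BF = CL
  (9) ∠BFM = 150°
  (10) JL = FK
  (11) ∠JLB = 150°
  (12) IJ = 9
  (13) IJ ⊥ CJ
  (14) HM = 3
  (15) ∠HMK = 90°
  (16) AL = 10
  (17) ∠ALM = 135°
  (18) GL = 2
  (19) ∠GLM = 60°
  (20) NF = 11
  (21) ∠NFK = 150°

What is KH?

Step 1: By the law of cosines on triangle KLM: KM² = 3² + 7² − 2·3·7·cos(90°) = 58, so KM = √58.
Step 2: By the law of cosines on triangle KMH: KH² = √58² + 3² − 2·√58·3·cos(90°) = 67, so KH = √67.

Therefore, the length of KH = √67.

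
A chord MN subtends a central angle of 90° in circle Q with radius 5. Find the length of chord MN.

Chord length = 2r sin(θ/2)
= 2 × 5 × sin(90°/2)
= 2 × 5 × sin(45°)
= 5*sqrt(2)

5*sqrt(2)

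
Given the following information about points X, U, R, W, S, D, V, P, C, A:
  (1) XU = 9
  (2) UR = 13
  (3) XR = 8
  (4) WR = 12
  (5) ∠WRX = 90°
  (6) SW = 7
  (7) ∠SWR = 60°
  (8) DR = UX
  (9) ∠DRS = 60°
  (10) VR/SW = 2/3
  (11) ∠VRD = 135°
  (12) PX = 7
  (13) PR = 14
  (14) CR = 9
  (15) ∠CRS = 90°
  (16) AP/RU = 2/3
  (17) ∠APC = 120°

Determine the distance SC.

Step 1: By the law of cosines on triangle SWR: SR² = 7² + 12² − 2·7·12·cos(60°) = 109, so SR = √109.
Step 2: By the law of cosines on triangle SRC: SC² = √109² + 9² − 2·√109·9·cos(90°) = 190, so SC = √190.

Therefore, the length of SC = √190.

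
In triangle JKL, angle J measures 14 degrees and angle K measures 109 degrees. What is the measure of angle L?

angle L = 180 - 14 - 109 = 57 degrees.

57 degrees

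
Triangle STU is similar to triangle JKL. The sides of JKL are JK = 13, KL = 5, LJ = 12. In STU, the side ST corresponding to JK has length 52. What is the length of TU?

Similar triangles have proportional sides. Setting up the proportion:
ST / JK = TU / KL
52 / 13 = TU / 5
TU = 5 * 52 / 13 = 20.

20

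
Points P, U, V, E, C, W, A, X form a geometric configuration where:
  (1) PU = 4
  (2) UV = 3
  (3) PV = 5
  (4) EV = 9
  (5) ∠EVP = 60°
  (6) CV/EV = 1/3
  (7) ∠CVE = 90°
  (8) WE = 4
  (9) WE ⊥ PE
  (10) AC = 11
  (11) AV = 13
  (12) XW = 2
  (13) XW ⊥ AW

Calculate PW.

Step 1: By the law of cosines on triangle EVP: EP² = 9² + 5² − 2·9·5·cos(60°) = 61, so EP = √61.
Step 2: By the law of cosines on triangle PEW: PW² = √61² + 4² − 2·√61·4·cos(90°) = 77, so PW = √77.

Therefore, the length of PW = √77.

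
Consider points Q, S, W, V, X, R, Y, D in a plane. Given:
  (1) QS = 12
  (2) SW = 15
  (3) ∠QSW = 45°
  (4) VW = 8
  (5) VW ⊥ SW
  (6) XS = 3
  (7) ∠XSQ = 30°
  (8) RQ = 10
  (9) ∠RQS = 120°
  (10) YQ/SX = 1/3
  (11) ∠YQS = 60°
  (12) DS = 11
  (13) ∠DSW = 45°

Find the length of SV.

Step 1: By the law of cosines on triangle SWV: SV² = 15² + 8² − 2·15·8·cos(90°) = 289, so SV = 17.

Therefore, the length of SV = 17.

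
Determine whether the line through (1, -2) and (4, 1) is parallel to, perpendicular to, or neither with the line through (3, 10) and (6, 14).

Slope of line 1: m1 = (1 - -2)/(4 - 1) = 3/3 = 1
Slope of line 2: m2 = (14 - 10)/(6 - 3) = 4/3 = 4/3
m1 != m2 and m1*m2 = 4/3 != -1. Neither.

Neither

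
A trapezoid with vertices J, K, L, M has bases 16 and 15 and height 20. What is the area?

Area of a trapezoid = (base1 + base2) * height / 2
Area = (16 + 15) * 20 / 2
Area = 31 * 20 / 2
Area = 620 / 2
Area = 310

310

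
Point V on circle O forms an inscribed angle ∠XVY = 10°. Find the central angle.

The inscribed angle theorem states that a central angle is always twice any inscribed angle that subtends the same arc.
Since the inscribed angle is 10°, the central angle = 2 × 10° = 20°.

20°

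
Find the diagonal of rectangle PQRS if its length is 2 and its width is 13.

d = sqrt(2^2 + 13^2) = sqrt(173)

sqrt(173)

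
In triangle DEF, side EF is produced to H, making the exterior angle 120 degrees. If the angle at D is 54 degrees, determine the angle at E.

By the exterior angle theorem: exterior angle = sum of remote interior angles.
120 = 54 + angle E
angle E = 120 - 54 = 66 degrees

66 degrees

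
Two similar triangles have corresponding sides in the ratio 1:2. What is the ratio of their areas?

Area scales with the square of linear dimensions. If every length is multiplied by 1/2, then the area is multiplied by (1/2)^2 = 1/4.
The area ratio is 1:4.

1:4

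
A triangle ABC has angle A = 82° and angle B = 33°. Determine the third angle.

The interior angles sum to 180°: angle C = 180 - 82 - 33 = 65°.
The triangle is acute (angles 82°, 33°, 65°).

65 degrees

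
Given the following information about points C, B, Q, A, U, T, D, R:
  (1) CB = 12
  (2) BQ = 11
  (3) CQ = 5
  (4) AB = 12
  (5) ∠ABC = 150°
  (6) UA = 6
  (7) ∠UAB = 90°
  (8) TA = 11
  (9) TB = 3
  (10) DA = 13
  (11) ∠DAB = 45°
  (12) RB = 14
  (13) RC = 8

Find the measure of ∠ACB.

Step 1: By the law of cosines on triangle CBA: CA² = 12² + 12² − 2·12·12·cos(150°) = 537.42, so CA ≈ 23.18.
Step 2: By the inverse law of cosines on triangle ACB: cos(∠ACB) = (23.18² + 12² − 12²) / (2·23.18·12) = 537.42/556.37 = 0.9659, so ∠ACB = 15°.

Therefore, the measure of angle ∠ACB = 15°.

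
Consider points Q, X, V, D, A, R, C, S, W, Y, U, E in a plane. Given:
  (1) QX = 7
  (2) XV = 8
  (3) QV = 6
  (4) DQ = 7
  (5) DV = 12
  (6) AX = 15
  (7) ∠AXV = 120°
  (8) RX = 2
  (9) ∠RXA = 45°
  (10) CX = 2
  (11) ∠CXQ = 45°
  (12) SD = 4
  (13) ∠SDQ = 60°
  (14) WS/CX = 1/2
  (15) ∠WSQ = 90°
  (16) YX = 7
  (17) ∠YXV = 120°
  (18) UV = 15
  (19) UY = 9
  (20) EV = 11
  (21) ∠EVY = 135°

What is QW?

From the given relations: WS = 1/2·CX = 1/2·2 = 1.
Step 1: By the law of cosines on triangle SDQ: SQ² = 4² + 7² − 2·4·7·cos(60°) = 37, so SQ = √37.
Step 2: By the law of cosines on triangle QSW: QW² = √37² + 1² − 2·√37·1·cos(90°) = 38, so QW = √38.

Therefore, the length of QW = √38.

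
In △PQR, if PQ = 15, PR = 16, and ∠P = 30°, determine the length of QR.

By the law of cosines: QR^2 = PQ^2 + PR^2 - 2*PQ*PR*cos(P)
QR^2 = 15^2 + 16^2 - 2*15*16*cos(30°)
QR^2 = 225 + 256 - 480*(sqrt(3)/2)
QR^2 = 481 - 240*sqrt(3)
QR = sqrt(481 - 240*sqrt(3))

sqrt(481 - 240*sqrt(3))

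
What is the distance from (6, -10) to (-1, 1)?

d = sqrt((-1 - 6)^2 + (1 - -10)^2)
d = sqrt(-7^2 + 11^2)
d = sqrt(49 + 121)
d = sqrt(170)

sqrt(170)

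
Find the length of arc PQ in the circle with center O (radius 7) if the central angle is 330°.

Arc length = 2π(7)(11/12) = 77*pi/6

77*pi/6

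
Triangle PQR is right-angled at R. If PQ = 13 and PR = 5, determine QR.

QR = sqrt(13^2 - 5^2) = sqrt(144) = 12

12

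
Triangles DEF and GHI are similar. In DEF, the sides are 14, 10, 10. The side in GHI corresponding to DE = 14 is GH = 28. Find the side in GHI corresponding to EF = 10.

k = 28/14 = 2. HI = 2 * 10 = 20.

20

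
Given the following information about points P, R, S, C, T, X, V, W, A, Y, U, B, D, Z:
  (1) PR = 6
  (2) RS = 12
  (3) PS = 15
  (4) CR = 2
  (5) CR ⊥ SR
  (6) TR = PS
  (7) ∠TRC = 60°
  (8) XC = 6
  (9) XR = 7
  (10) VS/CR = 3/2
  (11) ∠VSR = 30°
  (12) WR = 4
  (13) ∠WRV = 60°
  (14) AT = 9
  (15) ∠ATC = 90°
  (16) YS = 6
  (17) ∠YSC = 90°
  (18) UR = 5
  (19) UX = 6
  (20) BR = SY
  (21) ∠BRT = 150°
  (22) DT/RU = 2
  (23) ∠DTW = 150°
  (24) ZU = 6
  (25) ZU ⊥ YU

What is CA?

From the given relations: TR = PS = 15.
Step 1: By the law of cosines on triangle CRT: CT² = 2² + 15² − 2·2·15·cos(60°) = 199, so CT = √199.
Step 2: By the law of cosines on triangle CTA: CA² = √199² + 9² − 2·√199·9·cos(90°) = 280, so CA = 2·√70.

Therefore, the length of CA = 2·√70.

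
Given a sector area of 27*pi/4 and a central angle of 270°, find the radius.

The sector covers 270°/360° = 3/4 of the full circle.
Full circle area = 27*pi/4 / 3/4 = 9*pi.
Since full area = πr², we get r² = 9*pi/π = 9, so r = 3.

3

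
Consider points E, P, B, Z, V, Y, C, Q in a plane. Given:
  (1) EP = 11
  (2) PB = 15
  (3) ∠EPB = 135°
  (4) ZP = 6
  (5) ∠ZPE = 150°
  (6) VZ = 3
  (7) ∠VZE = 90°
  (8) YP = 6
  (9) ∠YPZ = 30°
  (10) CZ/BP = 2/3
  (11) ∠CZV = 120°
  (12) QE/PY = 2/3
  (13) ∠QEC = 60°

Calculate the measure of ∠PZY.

Step 1: By the law of cosines on triangle ZPY: ZY² = 6² + 6² − 2·6·6·cos(30°) = 9.65, so ZY ≈ 3.11.
Step 2: By the inverse law of cosines on triangle PZY: cos(∠PZY) = (6² + 3.11² − 6²) / (2·6·3.11) = 9.65/37.27 = 0.2588, so ∠PZY = 75°.

Therefore, the measure of angle ∠PZY = 75°.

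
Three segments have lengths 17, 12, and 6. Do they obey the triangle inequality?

For three segments to close into a triangle, no single side can be as long as the other two combined.
The longest side is 17, and 6 + 12 = 18 > 17.
A triangle can be formed.

Yes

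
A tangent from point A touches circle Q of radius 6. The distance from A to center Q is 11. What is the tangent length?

The tangent, radius, and line from the external point to the center form a right triangle.
The right angle is where the tangent meets the radius.
By the Pythagorean theorem: tangent² + 6² = 11²
tangent² = 121 - 36 = 85
tangent = sqrt(85)

sqrt(85)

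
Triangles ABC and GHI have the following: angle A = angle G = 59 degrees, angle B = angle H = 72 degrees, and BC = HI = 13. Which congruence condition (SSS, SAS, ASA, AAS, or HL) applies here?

The given information provides:
angle A = angle G = 59 degrees, angle B = angle H = 72 degrees, and BC = HI = 13
This matches the AAS congruence theorem.
Two pairs of corresponding angles and a non-included side are equal (Angle-Angle-Side).

AAS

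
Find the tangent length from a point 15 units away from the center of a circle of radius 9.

tangent = √(d² - r²) = √(15² - 9²) = √(225 - 81) = √144 = 12

12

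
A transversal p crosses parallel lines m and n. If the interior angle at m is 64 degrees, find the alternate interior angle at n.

Alternate interior angles lie on opposite sides of the transversal, between the parallel lines.
By the alternate interior angle theorem, they are equal: 64 degrees.

64 degrees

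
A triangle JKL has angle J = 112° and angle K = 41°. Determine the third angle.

The interior angles sum to 180°: angle L = 180 - 112 - 41 = 27°.
The triangle is obtuse (angles 112°, 41°, 27°).

27 degrees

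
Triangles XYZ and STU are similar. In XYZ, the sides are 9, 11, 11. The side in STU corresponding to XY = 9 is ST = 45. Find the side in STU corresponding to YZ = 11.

Since the triangles are similar, the ratio of corresponding sides is constant.
Scale factor k = ST / XY = 45 / 9 = 5
TU = k * YZ = 5 * 11 = 55

55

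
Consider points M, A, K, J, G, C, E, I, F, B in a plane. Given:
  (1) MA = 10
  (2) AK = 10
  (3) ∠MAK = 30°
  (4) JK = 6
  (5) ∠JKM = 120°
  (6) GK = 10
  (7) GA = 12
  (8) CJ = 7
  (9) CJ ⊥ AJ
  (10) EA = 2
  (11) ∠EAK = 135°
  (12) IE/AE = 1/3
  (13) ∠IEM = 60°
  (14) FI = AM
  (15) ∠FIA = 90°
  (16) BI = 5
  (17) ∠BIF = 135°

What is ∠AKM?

Step 1: By the law of cosines on triangle KAM: KM² = 10² + 10² − 2·10·10·cos(30°) = 26.79, so KM ≈ 5.18.
Step 2: By the inverse law of cosines on triangle AKM: cos(∠AKM) = (10² + 5.18² − 10²) / (2·10·5.18) = 26.79/103.53 = 0.2588, so ∠AKM = 75°.

Therefore, the measure of angle ∠AKM = 75°.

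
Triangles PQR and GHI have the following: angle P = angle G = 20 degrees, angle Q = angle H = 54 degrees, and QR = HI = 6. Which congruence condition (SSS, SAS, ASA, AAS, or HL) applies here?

Consider the given information: angle P = angle G = 20 degrees, angle Q = angle H = 54 degrees, and QR = HI = 6
This is not SAS or HL: SAS requires two sides and the included angle between them. HL only applies to right triangles with matching hypotenuse and leg.
The correct criterion is AAS. Two pairs of corresponding angles and a non-included side are equal (Angle-Angle-Side).

AAS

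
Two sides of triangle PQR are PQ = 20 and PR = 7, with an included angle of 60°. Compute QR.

When two sides and the included angle are known, the law of cosines gives the third side.
c^2 = a^2 + b^2 - 2ab cos(C) generalizes the Pythagorean theorem to non-right triangles.
Here: QR^2 = 400 + 49 - 280*(1/2) = 309
QR = sqrt(309)

sqrt(309)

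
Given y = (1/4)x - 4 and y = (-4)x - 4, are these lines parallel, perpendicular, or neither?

Slope of line 1: m1 = 1/4
Slope of line 2: m2 = -4
Two lines are perpendicular when the product of their slopes is -1 (negative reciprocals).
m1 * m2 = (1/4) * (-4) = -1, confirming perpendicularity.

Perpendicular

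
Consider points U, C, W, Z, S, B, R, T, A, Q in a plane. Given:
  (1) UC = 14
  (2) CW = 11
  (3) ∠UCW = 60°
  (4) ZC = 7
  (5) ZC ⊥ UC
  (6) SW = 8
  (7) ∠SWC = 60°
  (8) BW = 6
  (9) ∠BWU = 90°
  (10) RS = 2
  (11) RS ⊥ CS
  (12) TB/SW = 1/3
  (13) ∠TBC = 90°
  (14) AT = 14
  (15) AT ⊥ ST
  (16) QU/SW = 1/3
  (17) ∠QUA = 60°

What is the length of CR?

Step 1: By the law of cosines on triangle CWS: CS² = 11² + 8² − 2·11·8·cos(60°) = 97, so CS = √97.
Step 2: By the law of cosines on triangle CSR: CR² = √97² + 2² − 2·√97·2·cos(90°) = 101, so CR = √101.

Therefore, the length of CR = √101.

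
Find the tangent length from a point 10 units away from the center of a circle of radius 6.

The tangent, radius, and line from the external point to the center form a right triangle.
The right angle is where the tangent meets the radius.
By the Pythagorean theorem: tangent² + 6² = 10²
tangent² = 100 - 36 = 64
tangent = 8

8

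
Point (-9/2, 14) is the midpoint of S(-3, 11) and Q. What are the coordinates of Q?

Using the midpoint formula: M = ((x1 + x2)/2, (y1 + y2)/2)
We know M = (-9/2, 14) and S = (-3, 11)
For x: -9/2 = (-3 + x2)/2, so x2 = 2*-9/2 - -3 = -6
For y: 14 = (11 + y2)/2, so y2 = 2*14 - 11 = 17
Q = (-6, 17)

(-6, 17)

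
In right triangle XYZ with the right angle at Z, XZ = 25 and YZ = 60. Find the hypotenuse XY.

XY = sqrt(25^2 + 60^2) = sqrt(4225) = 65

65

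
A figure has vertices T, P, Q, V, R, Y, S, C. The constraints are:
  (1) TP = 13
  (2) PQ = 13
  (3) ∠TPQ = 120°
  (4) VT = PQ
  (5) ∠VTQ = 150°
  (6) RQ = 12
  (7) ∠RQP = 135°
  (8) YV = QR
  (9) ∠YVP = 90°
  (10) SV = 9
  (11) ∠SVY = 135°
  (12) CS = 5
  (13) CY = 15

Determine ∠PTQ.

Step 1: By the law of cosines on triangle TPQ: TQ² = 13² + 13² − 2·13·13·cos(120°) = 507, so TQ = 13·√3.
Step 2: By the inverse law of cosines on triangle PTQ: cos(∠PTQ) = (13² + (13·√3)² − 13²) / (2·13·13·√3) = 507/585.43 = 0.866, so ∠PTQ = 30°.

Therefore, the measure of angle ∠PTQ = 30°.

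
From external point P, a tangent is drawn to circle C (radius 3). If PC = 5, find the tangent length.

The tangent, radius, and line from the external point to the center form a right triangle.
The right angle is where the tangent meets the radius.
By the Pythagorean theorem: tangent² + 3² = 5²
tangent² = 25 - 9 = 16
tangent = 4

4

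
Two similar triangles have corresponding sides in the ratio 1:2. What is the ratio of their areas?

The ratio of areas of similar triangles equals the square of the side ratio.
Side ratio = 1:2
Area ratio = (1/2)^2 = 1/4 = 1:4

1:4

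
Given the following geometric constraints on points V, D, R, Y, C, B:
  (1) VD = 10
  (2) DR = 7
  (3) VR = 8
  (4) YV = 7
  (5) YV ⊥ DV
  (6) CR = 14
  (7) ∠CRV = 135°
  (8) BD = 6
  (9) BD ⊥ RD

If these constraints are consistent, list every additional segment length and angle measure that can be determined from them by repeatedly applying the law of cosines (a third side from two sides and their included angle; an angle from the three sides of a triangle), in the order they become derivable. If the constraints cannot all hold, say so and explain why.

The constraints are consistent. Derivable facts, in order:
After 1 step:
- DY = √149
- RB = √85
- VC ≈ 20.45
- ∠DRV = 83.33°
- ∠DVR = 44.05°
- ∠RDV = 52.62°
After 2 steps:
- ∠BRD = 40.6°
- ∠CVR = 28.95°
- ∠DBR = 49.4°
- ∠DYV = 55.01°
- ∠RCV = 16.05°
- ∠VDY = 34.99°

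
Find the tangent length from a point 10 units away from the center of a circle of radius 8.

Let T be the point of tangency. Then CT ⊥ XT (radius ⊥ tangent).
In right triangle CTX: CX² = CT² + XT²
10² = 8² + XT²
XT² = 36, XT = 6

6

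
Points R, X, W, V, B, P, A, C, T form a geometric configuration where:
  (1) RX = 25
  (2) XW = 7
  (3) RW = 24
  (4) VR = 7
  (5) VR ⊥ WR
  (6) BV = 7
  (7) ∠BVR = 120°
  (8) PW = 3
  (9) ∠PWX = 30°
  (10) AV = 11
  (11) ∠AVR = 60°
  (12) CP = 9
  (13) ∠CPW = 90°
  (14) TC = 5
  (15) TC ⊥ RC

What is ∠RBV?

Step 1: By the law of cosines on triangle BVR: BR² = 7² + 7² − 2·7·7·cos(120°) = 147, so BR = 7·√3.
Step 2: By the inverse law of cosines on triangle RBV: cos(∠RBV) = ((7·√3)² + 7² − 7²) / (2·7·√3·7) = 147/169.74 = 0.866, so ∠RBV = 30°.

Therefore, the measure of angle ∠RBV = 30°.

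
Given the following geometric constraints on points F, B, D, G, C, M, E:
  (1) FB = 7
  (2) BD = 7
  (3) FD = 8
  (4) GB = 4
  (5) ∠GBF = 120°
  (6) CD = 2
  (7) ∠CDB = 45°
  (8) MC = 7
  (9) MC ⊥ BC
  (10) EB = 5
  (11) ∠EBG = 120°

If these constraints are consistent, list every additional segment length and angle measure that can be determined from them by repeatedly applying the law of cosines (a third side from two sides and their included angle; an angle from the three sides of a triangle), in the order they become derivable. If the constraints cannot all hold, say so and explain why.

The constraints are consistent. Derivable facts, in order:
After 1 step:
- BC ≈ 5.76
- FG = √93
- GE = √61
- ∠BDF = 55.15°
- ∠BFD = 55.15°
- ∠DBF = 69.7°
After 2 steps:
- BM ≈ 9.07
- ∠BCD = 120.79°
- ∠BEG = 26.33°
- ∠BFG = 21.05°
- ∠BGE = 33.67°
- ∠BGF = 38.95°
- ∠CBD = 14.21°
After 3 steps:
- ∠BMC = 39.46°
- ∠CBM = 50.54°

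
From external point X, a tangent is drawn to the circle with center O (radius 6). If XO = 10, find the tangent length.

tangent = √(d² - r²) = √(10² - 6²) = √(100 - 36) = √64 = 8

8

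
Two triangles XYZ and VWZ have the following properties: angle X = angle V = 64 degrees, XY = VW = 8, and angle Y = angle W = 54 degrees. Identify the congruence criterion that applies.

The given information matches ASA: Two pairs of corresponding angles and the included side are equal (Angle-Side-Angle).

ASA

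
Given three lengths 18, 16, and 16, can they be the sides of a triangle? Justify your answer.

Check all three triangle inequalities:
18 + 16 = 34 > 16 ✓
18 + 16 = 34 > 16 ✓
16 + 16 = 32 > 18 ✓
All conditions hold, so these sides form a valid triangle.

Yes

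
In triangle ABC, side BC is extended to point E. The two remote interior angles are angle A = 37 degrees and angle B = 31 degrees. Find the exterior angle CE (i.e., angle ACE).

Exterior angle = 37 + 31 = 68 degrees (exterior angle theorem).

68 degrees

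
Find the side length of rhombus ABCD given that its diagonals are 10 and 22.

Half-diagonals are 5 and 11. side = sqrt(5^2 + 11^2) = sqrt(146)

sqrt(146)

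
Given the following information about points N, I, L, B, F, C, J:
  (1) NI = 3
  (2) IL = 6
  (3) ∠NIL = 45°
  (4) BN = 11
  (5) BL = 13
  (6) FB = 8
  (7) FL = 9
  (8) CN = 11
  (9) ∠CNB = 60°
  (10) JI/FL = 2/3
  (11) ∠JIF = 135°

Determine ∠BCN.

Step 1: By the law of cosines on triangle CNB: CB² = 11² + 11² − 2·11·11·cos(60°) = 121, so CB = 11.
Step 2: By the inverse law of cosines on triangle BCN: cos(∠BCN) = (11² + 11² − 11²) / (2·11·11) = 121/242 = 0.5, so ∠BCN = 60°.

Therefore, the measure of angle ∠BCN = 60°.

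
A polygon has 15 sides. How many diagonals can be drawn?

The number of diagonals in an n-gon is n(n - 3)/2.
For n = 15: 15(15 - 3)/2 = 15 × 12 / 2 = 90.

90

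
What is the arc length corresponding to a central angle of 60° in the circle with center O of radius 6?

The full circumference is 2πr = 2π(6) = 12*pi.
The arc spans 60° out of 360°, which is a fraction of 1/6.
Arc length = 12*pi × 1/6 = 2*pi.

2*pi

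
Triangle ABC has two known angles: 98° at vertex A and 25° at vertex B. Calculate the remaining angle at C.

Let angle C = x. Then 98 + 25 + x = 180.
x = 180 - 123 = 57 degrees.

57 degrees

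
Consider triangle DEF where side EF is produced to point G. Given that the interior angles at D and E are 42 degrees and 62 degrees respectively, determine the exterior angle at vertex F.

The interior angle at F is 180 - 42 - 62 = 76 degrees.
The exterior angle and interior angle at F are supplementary:
Exterior angle = 180 - 76 = 104 degrees.

104 degrees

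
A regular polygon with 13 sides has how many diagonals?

Total line segments between 13 vertices = C(13,2) = 78.
Subtract the 13 sides: 78 - 13 = 65 diagonals.

65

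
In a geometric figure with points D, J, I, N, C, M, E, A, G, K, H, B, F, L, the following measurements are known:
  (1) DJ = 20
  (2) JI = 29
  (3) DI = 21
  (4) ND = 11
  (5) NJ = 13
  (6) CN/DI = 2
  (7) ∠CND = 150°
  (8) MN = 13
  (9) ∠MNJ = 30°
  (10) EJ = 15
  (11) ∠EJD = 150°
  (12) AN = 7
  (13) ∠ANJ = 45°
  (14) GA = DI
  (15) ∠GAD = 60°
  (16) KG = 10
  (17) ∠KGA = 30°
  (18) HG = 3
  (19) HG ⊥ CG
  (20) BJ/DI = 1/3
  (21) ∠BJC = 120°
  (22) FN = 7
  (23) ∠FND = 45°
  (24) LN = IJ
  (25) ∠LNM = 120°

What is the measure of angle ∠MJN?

Step 1: By the law of cosines on triangle JNM: JM² = 13² + 13² − 2·13·13·cos(30°) = 45.28, so JM ≈ 6.73.
Step 2: By the inverse law of cosines on triangle MJN: cos(∠MJN) = (6.73² + 13² − 13²) / (2·6.73·13) = 45.28/174.96 = 0.2588, so ∠MJN = 75°.

Therefore, the measure of angle ∠MJN = 75°.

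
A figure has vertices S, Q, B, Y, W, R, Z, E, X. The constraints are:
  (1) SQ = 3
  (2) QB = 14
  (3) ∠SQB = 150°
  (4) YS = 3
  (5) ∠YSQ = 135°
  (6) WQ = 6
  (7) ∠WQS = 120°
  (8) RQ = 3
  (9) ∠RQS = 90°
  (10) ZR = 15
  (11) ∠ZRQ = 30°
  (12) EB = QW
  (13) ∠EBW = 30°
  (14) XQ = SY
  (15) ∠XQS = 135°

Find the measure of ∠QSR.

Step 1: By the law of cosines on triangle SQR: SR² = 3² + 3² − 2·3·3·cos(90°) = 18, so SR = 3·√2.
Step 2: By the inverse law of cosines on triangle QSR: cos(∠QSR) = (3² + (3·√2)² − 3²) / (2·3·3·√2) = 18/25.46 = 0.7071, so ∠QSR = 45°.

Therefore, the measure of angle ∠QSR = 45°.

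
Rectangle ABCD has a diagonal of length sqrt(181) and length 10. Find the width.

The diagonal of a rectangle forms a right triangle with the two sides.
Rearranging the Pythagorean theorem: missing side = sqrt(d^2 - known^2).
= sqrt(181 - 100) = sqrt(81) = 9.

9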